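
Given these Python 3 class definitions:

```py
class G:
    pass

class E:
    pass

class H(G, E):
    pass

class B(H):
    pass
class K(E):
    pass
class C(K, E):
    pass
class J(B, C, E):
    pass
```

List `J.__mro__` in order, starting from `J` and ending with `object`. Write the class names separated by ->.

J -> B -> H -> G -> C -> K -> E -> object

L[J] = J + merge(L[B], L[C], L[E], [B C E])
  take B:  [B H G E object] + [C K E object] + [E object] + [B C E]
  take H:  [H G E object] + [C K E object] + [E object] + [C E]
  take G:  [G E object] + [C K E object] + [E object] + [C E]
  take C:  [E object] + [C K E object] + [E object] + [C E]
  take K:  [E object] + [K E object] + [E object] + [E]
  take E:  [E object] + [E object] + [E object] + [E]
  take object:  [object] + [object] + [object]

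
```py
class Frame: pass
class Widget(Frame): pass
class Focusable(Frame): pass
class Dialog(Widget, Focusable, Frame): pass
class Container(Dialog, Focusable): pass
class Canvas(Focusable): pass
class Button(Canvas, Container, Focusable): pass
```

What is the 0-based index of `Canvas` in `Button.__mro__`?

1

L[Button] = Button + merge(L[Canvas], L[Container], L[Focusable], [Canvas Container Focusable])
  take Canvas:  [Canvas Focusable Frame object] + [Container Dialog Widget Focusable Frame object] + [Focusable Frame object] + [Canvas Container Focusable]
  take Container:  [Focusable Frame object] + [Container Dialog Widget Focusable Frame object] + [Focusable Frame object] + [Container Focusable]
  take Dialog:  [Focusable Frame object] + [Dialog Widget Focusable Frame object] + [Focusable Frame object] + [Focusable]
  take Widget:  [Focusable Frame object] + [Widget Focusable Frame object] + [Focusable Frame object] + [Focusable]
  take Focusable:  [Focusable Frame object] + [Focusable Frame object] + [Focusable Frame object] + [Focusable]
  take Frame:  [Frame object] + [Frame object] + [Frame object]
  take object:  [object] + [object] + [object]
MRO: Button Canvas Container Dialog Widget Focusable Frame object
Canvas sits at index 1.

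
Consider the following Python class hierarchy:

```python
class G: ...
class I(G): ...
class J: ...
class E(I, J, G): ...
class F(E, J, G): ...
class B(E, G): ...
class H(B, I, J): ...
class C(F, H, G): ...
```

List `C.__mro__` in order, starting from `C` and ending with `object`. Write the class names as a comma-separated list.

C, F, H, B, E, I, J, G, object

L[C] = C + merge(L[F], L[H], L[G], [F H G])
  take F:  [F E I J G object] + [H B E I J G object] + [G object] + [F H G]
  take H:  [E I J G object] + [H B E I J G object] + [G object] + [H G]
  take B:  [E I J G object] + [B E I J G object] + [G object] + [G]
  take E:  [E I J G object] + [E I J G object] + [G object] + [G]
  take I:  [I J G object] + [I J G object] + [G object] + [G]
  take J:  [J G object] + [J G object] + [G object] + [G]
  take G:  [G object] + [G object] + [G object] + [G]
  take object:  [object] + [object] + [object]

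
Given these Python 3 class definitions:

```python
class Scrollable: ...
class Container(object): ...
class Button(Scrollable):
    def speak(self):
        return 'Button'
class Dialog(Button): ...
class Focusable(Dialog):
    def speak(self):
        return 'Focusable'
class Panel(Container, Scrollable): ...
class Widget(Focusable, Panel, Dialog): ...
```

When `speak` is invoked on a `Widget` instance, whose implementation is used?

Focusable

L[Widget] = Widget + merge(L[Focusable], L[Panel], L[Dialog], [Focusable Panel Dialog])
  take Focusable:  [Focusable Dialog Button Scrollable object] + [Panel Container Scrollable object] + [Dialog Button Scrollable object] + [Focusable Panel Dialog]
  take Panel:  [Dialog Button Scrollable object] + [Panel Container Scrollable object] + [Dialog Button Scrollable object] + [Panel Dialog]
  take Dialog:  [Dialog Button Scrollable object] + [Container Scrollable object] + [Dialog Button Scrollable object] + [Dialog]
  take Button:  [Button Scrollable object] + [Container Scrollable object] + [Button Scrollable object]
  take Container:  [Scrollable object] + [Container Scrollable object] + [Scrollable object]
  take Scrollable:  [Scrollable object] + [Scrollable object] + [Scrollable object]
  take object:  [object] + [object] + [object]
MRO: Widget Focusable Panel Dialog Button Container Scrollable object
speak is defined in: Button, Focusable. First along the MRO is Focusable.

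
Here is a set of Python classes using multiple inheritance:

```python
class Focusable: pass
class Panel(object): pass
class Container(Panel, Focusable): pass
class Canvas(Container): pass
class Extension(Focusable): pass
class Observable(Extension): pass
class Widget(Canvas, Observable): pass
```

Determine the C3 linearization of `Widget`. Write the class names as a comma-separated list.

L[Widget] = Widget + merge(L[Canvas], L[Observable], [Canvas Observable])
  take Canvas:  [Canvas Container Panel Focusable object] + [Observable Extension Focusable object] + [Canvas Observable]
  take Container:  [Container Panel Focusable object] + [Observable Extension Focusable object] + [Observable]
  take Panel:  [Panel Focusable object] + [Observable Extension Focusable object] + [Observable]
  take Observable:  [Focusable object] + [Observable Extension Focusable object] + [Observable]
  take Extension:  [Focusable object] + [Extension Focusable object]
  take Focusable:  [Focusable object] + [Focusable object]
  take object:  [object] + [object]

Widget, Canvas, Container, Panel, Observable, Extension, Focusable, object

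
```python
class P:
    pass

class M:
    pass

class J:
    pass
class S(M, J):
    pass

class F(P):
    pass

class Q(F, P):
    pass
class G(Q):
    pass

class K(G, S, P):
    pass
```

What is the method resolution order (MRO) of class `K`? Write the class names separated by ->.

L[K] = K + merge(L[G], L[S], L[P], [G S P])
  take G:  [G Q F P object] + [S M J object] + [P object] + [G S P]
  take Q:  [Q F P object] + [S M J object] + [P object] + [S P]
  take F:  [F P object] + [S M J object] + [P object] + [S P]
  take S:  [P object] + [S M J object] + [P object] + [S P]
  take P:  [P object] + [M J object] + [P object] + [P]
  take M:  [object] + [M J object] + [object]
  take J:  [object] + [J object] + [object]
  take object:  [object] + [object] + [object]

K -> G -> Q -> F -> S -> P -> M -> J -> object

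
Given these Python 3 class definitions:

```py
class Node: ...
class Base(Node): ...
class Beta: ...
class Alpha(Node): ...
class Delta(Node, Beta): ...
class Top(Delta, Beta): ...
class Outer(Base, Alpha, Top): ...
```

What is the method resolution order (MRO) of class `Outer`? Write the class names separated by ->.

Outer -> Base -> Alpha -> Top -> Delta -> Node -> Beta -> object

L[Outer] = Outer + merge(L[Base], L[Alpha], L[Top], [Base Alpha Top])
  take Base:  [Base Node object] + [Alpha Node object] + [Top Delta Node Beta object] + [Base Alpha Top]
  take Alpha:  [Node object] + [Alpha Node object] + [Top Delta Node Beta object] + [Alpha Top]
  take Top:  [Node object] + [Node object] + [Top Delta Node Beta object] + [Top]
  take Delta:  [Node object] + [Node object] + [Delta Node Beta object]
  take Node:  [Node object] + [Node object] + [Node Beta object]
  take Beta:  [object] + [object] + [Beta object]
  take object:  [object] + [object] + [object]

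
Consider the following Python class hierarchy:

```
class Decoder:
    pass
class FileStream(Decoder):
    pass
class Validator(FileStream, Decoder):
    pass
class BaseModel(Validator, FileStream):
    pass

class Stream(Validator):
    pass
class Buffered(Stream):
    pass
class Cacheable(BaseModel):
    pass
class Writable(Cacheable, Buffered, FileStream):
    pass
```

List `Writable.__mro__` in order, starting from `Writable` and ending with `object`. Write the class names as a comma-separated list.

L[Writable] = Writable + merge(L[Cacheable], L[Buffered], L[FileStream], [Cacheable Buffered FileStream])
  take Cacheable:  [Cacheable BaseModel Validator FileStream Decoder object] + [Buffered Stream Validator FileStream Decoder object] + [FileStream Decoder object] + [Cacheable Buffered FileStream]
  take BaseModel:  [BaseModel Validator FileStream Decoder object] + [Buffered Stream Validator FileStream Decoder object] + [FileStream Decoder object] + [Buffered FileStream]
  take Buffered:  [Validator FileStream Decoder object] + [Buffered Stream Validator FileStream Decoder object] + [FileStream Decoder object] + [Buffered FileStream]
  take Stream:  [Validator FileStream Decoder object] + [Stream Validator FileStream Decoder object] + [FileStream Decoder object] + [FileStream]
  take Validator:  [Validator FileStream Decoder object] + [Validator FileStream Decoder object] + [FileStream Decoder object] + [FileStream]
  take FileStream:  [FileStream Decoder object] + [FileStream Decoder object] + [FileStream Decoder object] + [FileStream]
  take Decoder:  [Decoder object] + [Decoder object] + [Decoder object]
  take object:  [object] + [object] + [object]

Writable, Cacheable, BaseModel, Buffered, Stream, Validator, FileStream, Decoder, object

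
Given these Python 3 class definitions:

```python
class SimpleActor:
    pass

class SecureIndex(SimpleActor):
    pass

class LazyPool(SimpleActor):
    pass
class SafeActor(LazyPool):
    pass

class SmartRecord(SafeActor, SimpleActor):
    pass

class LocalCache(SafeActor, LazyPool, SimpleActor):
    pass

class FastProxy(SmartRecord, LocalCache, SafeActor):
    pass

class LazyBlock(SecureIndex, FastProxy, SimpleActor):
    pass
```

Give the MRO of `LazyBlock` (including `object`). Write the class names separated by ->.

LazyBlock -> SecureIndex -> FastProxy -> SmartRecord -> LocalCache -> SafeActor -> LazyPool -> SimpleActor -> object

L[LazyBlock] = LazyBlock + merge(L[SecureIndex], L[FastProxy], L[SimpleActor], [SecureIndex FastProxy SimpleActor])
  take SecureIndex:  [SecureIndex SimpleActor object] + [FastProxy SmartRecord LocalCache SafeActor LazyPool SimpleActor object] + [SimpleActor object] + [SecureIndex FastProxy SimpleActor]
  take FastProxy:  [SimpleActor object] + [FastProxy SmartRecord LocalCache SafeActor LazyPool SimpleActor object] + [SimpleActor object] + [FastProxy SimpleActor]
  take SmartRecord:  [SimpleActor object] + [SmartRecord LocalCache SafeActor LazyPool SimpleActor object] + [SimpleActor object] + [SimpleActor]
  take LocalCache:  [SimpleActor object] + [LocalCache SafeActor LazyPool SimpleActor object] + [SimpleActor object] + [SimpleActor]
  take SafeActor:  [SimpleActor object] + [SafeActor LazyPool SimpleActor object] + [SimpleActor object] + [SimpleActor]
  take LazyPool:  [SimpleActor object] + [LazyPool SimpleActor object] + [SimpleActor object] + [SimpleActor]
  take SimpleActor:  [SimpleActor object] + [SimpleActor object] + [SimpleActor object] + [SimpleActor]
  take object:  [object] + [object] + [object]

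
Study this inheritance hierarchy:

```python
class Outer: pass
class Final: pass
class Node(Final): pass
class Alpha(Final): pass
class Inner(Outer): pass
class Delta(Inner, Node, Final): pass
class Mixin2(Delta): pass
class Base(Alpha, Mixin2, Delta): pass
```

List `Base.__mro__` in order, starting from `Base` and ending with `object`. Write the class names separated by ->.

Base -> Alpha -> Mixin2 -> Delta -> Inner -> Outer -> Node -> Final -> object

L[Base] = Base + merge(L[Alpha], L[Mixin2], L[Delta], [Alpha Mixin2 Delta])
  take Alpha:  [Alpha Final object] + [Mixin2 Delta Inner Outer Node Final object] + [Delta Inner Outer Node Final object] + [Alpha Mixin2 Delta]
  take Mixin2:  [Final object] + [Mixin2 Delta Inner Outer Node Final object] + [Delta Inner Outer Node Final object] + [Mixin2 Delta]
  take Delta:  [Final object] + [Delta Inner Outer Node Final object] + [Delta Inner Outer Node Final object] + [Delta]
  take Inner:  [Final object] + [Inner Outer Node Final object] + [Inner Outer Node Final object]
  take Outer:  [Final object] + [Outer Node Final object] + [Outer Node Final object]
  take Node:  [Final object] + [Node Final object] + [Node Final object]
  take Final:  [Final object] + [Final object] + [Final object]
  take object:  [object] + [object] + [object]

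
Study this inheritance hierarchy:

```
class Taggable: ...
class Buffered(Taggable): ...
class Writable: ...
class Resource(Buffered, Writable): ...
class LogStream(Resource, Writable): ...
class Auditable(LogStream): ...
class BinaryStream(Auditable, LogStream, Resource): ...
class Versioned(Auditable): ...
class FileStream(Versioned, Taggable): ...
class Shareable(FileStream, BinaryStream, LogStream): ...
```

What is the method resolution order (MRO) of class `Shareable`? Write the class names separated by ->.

Shareable -> FileStream -> Versioned -> BinaryStream -> Auditable -> LogStream -> Resource -> Buffered -> Taggable -> Writable -> object

L[Shareable] = Shareable + merge(L[FileStream], L[BinaryStream], L[LogStream], [FileStream BinaryStream LogStream])
  take FileStream:  [FileStream Versioned Auditable LogStream Resource Buffered Taggable Writable object] + [BinaryStream Auditable LogStream Resource Buffered Taggable Writable object] + [LogStream Resource Buffered Taggable Writable object] + [FileStream BinaryStream LogStream]
  take Versioned:  [Versioned Auditable LogStream Resource Buffered Taggable Writable object] + [BinaryStream Auditable LogStream Resource Buffered Taggable Writable object] + [LogStream Resource Buffered Taggable Writable object] + [BinaryStream LogStream]
  take BinaryStream:  [Auditable LogStream Resource Buffered Taggable Writable object] + [BinaryStream Auditable LogStream Resource Buffered Taggable Writable object] + [LogStream Resource Buffered Taggable Writable object] + [BinaryStream LogStream]
  take Auditable:  [Auditable LogStream Resource Buffered Taggable Writable object] + [Auditable LogStream Resource Buffered Taggable Writable object] + [LogStream Resource Buffered Taggable Writable object] + [LogStream]
  take LogStream:  [LogStream Resource Buffered Taggable Writable object] + [LogStream Resource Buffered Taggable Writable object] + [LogStream Resource Buffered Taggable Writable object] + [LogStream]
  take Resource:  [Resource Buffered Taggable Writable object] + [Resource Buffered Taggable Writable object] + [Resource Buffered Taggable Writable object]
  take Buffered:  [Buffered Taggable Writable object] + [Buffered Taggable Writable object] + [Buffered Taggable Writable object]
  take Taggable:  [Taggable Writable object] + [Taggable Writable object] + [Taggable Writable object]
  take Writable:  [Writable object] + [Writable object] + [Writable object]
  take object:  [object] + [object] + [object]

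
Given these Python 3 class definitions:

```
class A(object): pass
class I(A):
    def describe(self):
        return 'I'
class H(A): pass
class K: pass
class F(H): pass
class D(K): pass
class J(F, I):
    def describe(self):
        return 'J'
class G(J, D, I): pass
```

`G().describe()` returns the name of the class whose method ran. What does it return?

L[G] = G + merge(L[J], L[D], L[I], [J D I])
  take J:  [J F H I A object] + [D K object] + [I A object] + [J D I]
  take F:  [F H I A object] + [D K object] + [I A object] + [D I]
  take H:  [H I A object] + [D K object] + [I A object] + [D I]
  take D:  [I A object] + [D K object] + [I A object] + [D I]
  take I:  [I A object] + [K object] + [I A object] + [I]
  take A:  [A object] + [K object] + [A object]
  take K:  [object] + [K object] + [object]
  take object:  [object] + [object] + [object]
MRO: G J F H D I A K object
describe is defined in: I, J. First along the MRO is J.

J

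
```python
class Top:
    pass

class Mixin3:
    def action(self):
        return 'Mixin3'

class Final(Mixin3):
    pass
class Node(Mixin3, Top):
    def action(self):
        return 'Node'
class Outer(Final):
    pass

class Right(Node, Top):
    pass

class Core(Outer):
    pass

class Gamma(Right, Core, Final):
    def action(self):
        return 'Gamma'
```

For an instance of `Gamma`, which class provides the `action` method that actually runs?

Gamma

L[Gamma] = Gamma + merge(L[Right], L[Core], L[Final], [Right Core Final])
  take Right:  [Right Node Mixin3 Top object] + [Core Outer Final Mixin3 object] + [Final Mixin3 object] + [Right Core Final]
  take Node:  [Node Mixin3 Top object] + [Core Outer Final Mixin3 object] + [Final Mixin3 object] + [Core Final]
  take Core:  [Mixin3 Top object] + [Core Outer Final Mixin3 object] + [Final Mixin3 object] + [Core Final]
  take Outer:  [Mixin3 Top object] + [Outer Final Mixin3 object] + [Final Mixin3 object] + [Final]
  take Final:  [Mixin3 Top object] + [Final Mixin3 object] + [Final Mixin3 object] + [Final]
  take Mixin3:  [Mixin3 Top object] + [Mixin3 object] + [Mixin3 object]
  take Top:  [Top object] + [object] + [object]
  take object:  [object] + [object] + [object]
MRO: Gamma Right Node Core Outer Final Mixin3 Top object
action is defined in: Gamma, Mixin3, Node. First along the MRO is Gamma.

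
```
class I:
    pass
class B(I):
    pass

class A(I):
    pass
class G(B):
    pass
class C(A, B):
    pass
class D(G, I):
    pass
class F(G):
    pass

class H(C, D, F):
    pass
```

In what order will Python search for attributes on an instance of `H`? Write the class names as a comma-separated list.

H, C, A, D, F, G, B, I, object

L[H] = H + merge(L[C], L[D], L[F], [C D F])
  take C:  [C A B I object] + [D G B I object] + [F G B I object] + [C D F]
  take A:  [A B I object] + [D G B I object] + [F G B I object] + [D F]
  take D:  [B I object] + [D G B I object] + [F G B I object] + [D F]
  take F:  [B I object] + [G B I object] + [F G B I object] + [F]
  take G:  [B I object] + [G B I object] + [G B I object]
  take B:  [B I object] + [B I object] + [B I object]
  take I:  [I object] + [I object] + [I object]
  take object:  [object] + [object] + [object]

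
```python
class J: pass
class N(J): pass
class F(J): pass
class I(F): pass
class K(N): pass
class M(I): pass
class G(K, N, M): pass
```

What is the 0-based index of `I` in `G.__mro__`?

4

L[G] = G + merge(L[K], L[N], L[M], [K N M])
  take K:  [K N J object] + [N J object] + [M I F J object] + [K N M]
  take N:  [N J object] + [N J object] + [M I F J object] + [N M]
  take M:  [J object] + [J object] + [M I F J object] + [M]
  take I:  [J object] + [J object] + [I F J object]
  take F:  [J object] + [J object] + [F J object]
  take J:  [J object] + [J object] + [J object]
  take object:  [object] + [object] + [object]
MRO: G K N M I F J object
I sits at index 4.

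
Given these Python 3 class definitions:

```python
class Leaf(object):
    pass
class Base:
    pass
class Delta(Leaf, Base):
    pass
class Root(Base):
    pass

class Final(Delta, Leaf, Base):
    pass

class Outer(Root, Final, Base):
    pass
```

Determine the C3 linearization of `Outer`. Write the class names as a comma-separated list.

L[Outer] = Outer + merge(L[Root], L[Final], L[Base], [Root Final Base])
  take Root:  [Root Base object] + [Final Delta Leaf Base object] + [Base object] + [Root Final Base]
  take Final:  [Base object] + [Final Delta Leaf Base object] + [Base object] + [Final Base]
  take Delta:  [Base object] + [Delta Leaf Base object] + [Base object] + [Base]
  take Leaf:  [Base object] + [Leaf Base object] + [Base object] + [Base]
  take Base:  [Base object] + [Base object] + [Base object] + [Base]
  take object:  [object] + [object] + [object]

Outer, Root, Final, Delta, Leaf, Base, object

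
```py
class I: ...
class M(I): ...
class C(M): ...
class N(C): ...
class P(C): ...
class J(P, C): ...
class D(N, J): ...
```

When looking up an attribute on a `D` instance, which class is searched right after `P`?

L[D] = D + merge(L[N], L[J], [N J])
  take N:  [N C M I object] + [J P C M I object] + [N J]
  take J:  [C M I object] + [J P C M I object] + [J]
  take P:  [C M I object] + [P C M I object]
  take C:  [C M I object] + [C M I object]
  take M:  [M I object] + [M I object]
  take I:  [I object] + [I object]
  take object:  [object] + [object]
MRO: D N J P C M I object
P is at position 3; next is C.

C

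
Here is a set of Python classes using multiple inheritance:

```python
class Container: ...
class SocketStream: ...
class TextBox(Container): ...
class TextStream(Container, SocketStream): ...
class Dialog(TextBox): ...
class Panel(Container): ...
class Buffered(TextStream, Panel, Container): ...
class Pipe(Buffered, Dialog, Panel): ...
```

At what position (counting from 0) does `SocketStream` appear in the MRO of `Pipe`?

L[Pipe] = Pipe + merge(L[Buffered], L[Dialog], L[Panel], [Buffered Dialog Panel])
  take Buffered:  [Buffered TextStream Panel Container SocketStream object] + [Dialog TextBox Container object] + [Panel Container object] + [Buffered Dialog Panel]
  take TextStream:  [TextStream Panel Container SocketStream object] + [Dialog TextBox Container object] + [Panel Container object] + [Dialog Panel]
  take Dialog:  [Panel Container SocketStream object] + [Dialog TextBox Container object] + [Panel Container object] + [Dialog Panel]
  take Panel:  [Panel Container SocketStream object] + [TextBox Container object] + [Panel Container object] + [Panel]
  take TextBox:  [Container SocketStream object] + [TextBox Container object] + [Container object]
  take Container:  [Container SocketStream object] + [Container object] + [Container object]
  take SocketStream:  [SocketStream object] + [object] + [object]
  take object:  [object] + [object] + [object]
MRO: Pipe Buffered TextStream Dialog Panel TextBox Container SocketStream object
SocketStream sits at index 7.

7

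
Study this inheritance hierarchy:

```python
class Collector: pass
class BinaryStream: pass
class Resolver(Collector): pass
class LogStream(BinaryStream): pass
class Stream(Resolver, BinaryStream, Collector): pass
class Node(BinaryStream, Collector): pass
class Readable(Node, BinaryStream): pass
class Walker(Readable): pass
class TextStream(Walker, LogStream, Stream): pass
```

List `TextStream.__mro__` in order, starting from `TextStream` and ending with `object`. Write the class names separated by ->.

L[TextStream] = TextStream + merge(L[Walker], L[LogStream], L[Stream], [Walker LogStream Stream])
  take Walker:  [Walker Readable Node BinaryStream Collector object] + [LogStream BinaryStream object] + [Stream Resolver BinaryStream Collector object] + [Walker LogStream Stream]
  take Readable:  [Readable Node BinaryStream Collector object] + [LogStream BinaryStream object] + [Stream Resolver BinaryStream Collector object] + [LogStream Stream]
  take Node:  [Node BinaryStream Collector object] + [LogStream BinaryStream object] + [Stream Resolver BinaryStream Collector object] + [LogStream Stream]
  take LogStream:  [BinaryStream Collector object] + [LogStream BinaryStream object] + [Stream Resolver BinaryStream Collector object] + [LogStream Stream]
  take Stream:  [BinaryStream Collector object] + [BinaryStream object] + [Stream Resolver BinaryStream Collector object] + [Stream]
  take Resolver:  [BinaryStream Collector object] + [BinaryStream object] + [Resolver BinaryStream Collector object]
  take BinaryStream:  [BinaryStream Collector object] + [BinaryStream object] + [BinaryStream Collector object]
  take Collector:  [Collector object] + [object] + [Collector object]
  take object:  [object] + [object] + [object]

TextStream -> Walker -> Readable -> Node -> LogStream -> Stream -> Resolver -> BinaryStream -> Collector -> object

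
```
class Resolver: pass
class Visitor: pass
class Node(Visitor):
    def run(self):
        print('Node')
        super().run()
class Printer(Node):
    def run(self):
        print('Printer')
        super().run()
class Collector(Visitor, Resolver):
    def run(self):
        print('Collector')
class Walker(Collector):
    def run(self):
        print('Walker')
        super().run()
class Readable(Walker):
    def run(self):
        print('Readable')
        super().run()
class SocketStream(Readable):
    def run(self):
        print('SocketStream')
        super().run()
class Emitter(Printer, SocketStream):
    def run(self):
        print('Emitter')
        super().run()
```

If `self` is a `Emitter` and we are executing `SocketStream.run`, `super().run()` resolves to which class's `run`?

L[Emitter] = Emitter + merge(L[Printer], L[SocketStream], [Printer SocketStream])
  take Printer:  [Printer Node Visitor object] + [SocketStream Readable Walker Collector Visitor Resolver object] + [Printer SocketStream]
  take Node:  [Node Visitor object] + [SocketStream Readable Walker Collector Visitor Resolver object] + [SocketStream]
  take SocketStream:  [Visitor object] + [SocketStream Readable Walker Collector Visitor Resolver object] + [SocketStream]
  take Readable:  [Visitor object] + [Readable Walker Collector Visitor Resolver object]
  take Walker:  [Visitor object] + [Walker Collector Visitor Resolver object]
  take Collector:  [Visitor object] + [Collector Visitor Resolver object]
  take Visitor:  [Visitor object] + [Visitor Resolver object]
  take Resolver:  [object] + [Resolver object]
  take object:  [object] + [object]
MRO: Emitter Printer Node SocketStream Readable Walker Collector Visitor Resolver object
super() in SocketStream.run on a Emitter instance goes to the class after SocketStream in Emitter's MRO: Readable.

Readable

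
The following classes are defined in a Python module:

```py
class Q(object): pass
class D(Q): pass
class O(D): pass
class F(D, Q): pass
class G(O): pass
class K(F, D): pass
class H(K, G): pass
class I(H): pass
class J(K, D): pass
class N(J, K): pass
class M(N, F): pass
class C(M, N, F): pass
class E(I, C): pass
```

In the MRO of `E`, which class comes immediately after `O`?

D

L[E] = E + merge(L[I], L[C], [I C])
  take I:  [I H K F G O D Q object] + [C M N J K F D Q object] + [I C]
  take H:  [H K F G O D Q object] + [C M N J K F D Q object] + [C]
  take C:  [K F G O D Q object] + [C M N J K F D Q object] + [C]
  take M:  [K F G O D Q object] + [M N J K F D Q object]
  take N:  [K F G O D Q object] + [N J K F D Q object]
  take J:  [K F G O D Q object] + [J K F D Q object]
  take K:  [K F G O D Q object] + [K F D Q object]
  take F:  [F G O D Q object] + [F D Q object]
  take G:  [G O D Q object] + [D Q object]
  take O:  [O D Q object] + [D Q object]
  take D:  [D Q object] + [D Q object]
  take Q:  [Q object] + [Q object]
  take object:  [object] + [object]
MRO: E I H C M N J K F G O D Q object
O is at position 10; next is D.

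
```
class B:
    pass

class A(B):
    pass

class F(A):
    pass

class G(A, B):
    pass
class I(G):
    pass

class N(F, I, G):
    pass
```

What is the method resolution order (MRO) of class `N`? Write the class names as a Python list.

[N, F, I, G, A, B, object]

L[N] = N + merge(L[F], L[I], L[G], [F I G])
  take F:  [F A B object] + [I G A B object] + [G A B object] + [F I G]
  take I:  [A B object] + [I G A B object] + [G A B object] + [I G]
  take G:  [A B object] + [G A B object] + [G A B object] + [G]
  take A:  [A B object] + [A B object] + [A B object]
  take B:  [B object] + [B object] + [B object]
  take object:  [object] + [object] + [object]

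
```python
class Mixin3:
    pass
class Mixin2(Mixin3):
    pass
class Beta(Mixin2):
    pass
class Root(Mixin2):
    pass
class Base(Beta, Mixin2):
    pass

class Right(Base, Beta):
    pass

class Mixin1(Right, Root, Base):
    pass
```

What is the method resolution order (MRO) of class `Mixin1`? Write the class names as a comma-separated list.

L[Mixin1] = Mixin1 + merge(L[Right], L[Root], L[Base], [Right Root Base])
  take Right:  [Right Base Beta Mixin2 Mixin3 object] + [Root Mixin2 Mixin3 object] + [Base Beta Mixin2 Mixin3 object] + [Right Root Base]
  take Root:  [Base Beta Mixin2 Mixin3 object] + [Root Mixin2 Mixin3 object] + [Base Beta Mixin2 Mixin3 object] + [Root Base]
  take Base:  [Base Beta Mixin2 Mixin3 object] + [Mixin2 Mixin3 object] + [Base Beta Mixin2 Mixin3 object] + [Base]
  take Beta:  [Beta Mixin2 Mixin3 object] + [Mixin2 Mixin3 object] + [Beta Mixin2 Mixin3 object]
  take Mixin2:  [Mixin2 Mixin3 object] + [Mixin2 Mixin3 object] + [Mixin2 Mixin3 object]
  take Mixin3:  [Mixin3 object] + [Mixin3 object] + [Mixin3 object]
  take object:  [object] + [object] + [object]

Mixin1, Right, Root, Base, Beta, Mixin2, Mixin3, object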